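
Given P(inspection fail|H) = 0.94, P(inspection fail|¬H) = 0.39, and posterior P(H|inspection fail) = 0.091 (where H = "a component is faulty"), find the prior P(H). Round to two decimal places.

In odds form, posterior odds = prior odds × likelihood ratio, so prior odds = posterior odds ÷ LR.
Posterior odds = 0.091/(1−0.091) = 0.1001. LR = 0.94/0.39 = 2.4103.
Prior odds = 0.1001/2.4103 = 0.0415, so P(H) = 0.0415/(1+0.0415) ≈ 0.04.

P(H) = 0.04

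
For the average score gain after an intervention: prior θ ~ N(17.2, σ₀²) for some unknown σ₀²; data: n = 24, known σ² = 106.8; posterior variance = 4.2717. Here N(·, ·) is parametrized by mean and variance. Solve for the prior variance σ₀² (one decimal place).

σ₀² = 106.6

Posterior precision equals prior precision plus data precision: 1/σ_n² = 1/σ₀² + n/σ².
So 1/σ₀² = 1/4.2717 − 24/106.8 = 0.234099 − 0.224719 = 0.009380.
Hence σ₀² = 1/0.009380 ≈ 106.6.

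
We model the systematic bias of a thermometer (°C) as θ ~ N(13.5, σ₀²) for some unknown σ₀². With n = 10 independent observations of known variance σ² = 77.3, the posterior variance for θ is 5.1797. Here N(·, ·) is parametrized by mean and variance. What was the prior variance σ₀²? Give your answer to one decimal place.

For the Normal–Normal model with known σ², precisions add: τ_n = τ₀ + n/σ².
So 1/σ₀² = 1/5.1797 − 10/77.3 = 0.193061 − 0.129366 = 0.063695.
Hence σ₀² = 1/0.063695 ≈ 15.7.

σ₀² = 15.7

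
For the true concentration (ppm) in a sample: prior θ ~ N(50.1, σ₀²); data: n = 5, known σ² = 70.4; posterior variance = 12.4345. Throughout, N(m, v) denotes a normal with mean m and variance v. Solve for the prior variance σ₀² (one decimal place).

σ₀² = 106.4

Posterior precision equals prior precision plus data precision: 1/σ_n² = 1/σ₀² + n/σ².
So 1/σ₀² = 1/12.4345 − 5/70.4 = 0.080421 − 0.071023 = 0.009398.
Hence σ₀² = 1/0.009398 ≈ 106.4.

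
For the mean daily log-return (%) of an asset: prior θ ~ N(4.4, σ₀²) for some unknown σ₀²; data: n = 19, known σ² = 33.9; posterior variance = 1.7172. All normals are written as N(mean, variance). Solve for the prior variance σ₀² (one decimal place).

For the Normal–Normal model with known σ², precisions add: τ_n = τ₀ + n/σ².
So 1/σ₀² = 1/1.7172 − 19/33.9 = 0.582343 − 0.560472 = 0.021871.
Hence σ₀² = 1/0.021871 ≈ 45.7.

σ₀² = 45.7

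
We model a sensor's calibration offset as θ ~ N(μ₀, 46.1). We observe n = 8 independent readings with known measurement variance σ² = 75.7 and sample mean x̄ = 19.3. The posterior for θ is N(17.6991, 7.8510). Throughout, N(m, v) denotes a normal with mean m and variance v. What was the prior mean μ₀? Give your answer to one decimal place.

The posterior mean is a precision-weighted average: μ_n = (τ₀μ₀ + τ_data·x̄)/(τ₀+τ_data), with τ₀=1/σ₀² and τ_data=n/σ².
Here τ₀ = 1/46.1 = 0.021692 and τ_data = 8/75.7 = 0.105680, so τ_n = 0.127372.
Rearranging for μ₀: μ₀ = (μ_n·τ_n − τ_data·x̄)/τ₀ = (17.6991·0.127372 − 0.105680·19.3) / 0.021692 = 0.214746/0.021692 ≈ 9.9.

μ₀ = 9.9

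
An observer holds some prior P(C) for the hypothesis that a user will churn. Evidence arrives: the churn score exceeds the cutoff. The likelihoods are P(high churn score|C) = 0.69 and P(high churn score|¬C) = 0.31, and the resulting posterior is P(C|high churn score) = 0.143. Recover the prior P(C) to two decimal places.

Bayes' rule in odds form gives O(C|E) = O(C)·[P(E|C)/P(E|¬C)], hence O(C) = O(C|E)/LR.
Posterior odds = 0.143/(1−0.143) = 0.1669. LR = 0.69/0.31 = 2.2258.
Prior odds = 0.1669/2.2258 = 0.0750, so P(C) = 0.0750/(1+0.0750) ≈ 0.07.

P(C) = 0.07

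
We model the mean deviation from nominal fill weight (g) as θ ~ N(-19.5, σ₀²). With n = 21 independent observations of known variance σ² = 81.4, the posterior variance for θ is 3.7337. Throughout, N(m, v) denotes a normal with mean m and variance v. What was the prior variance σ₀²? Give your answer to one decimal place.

For the Normal–Normal model with known σ², precisions add: τ_n = τ₀ + n/σ².
So 1/σ₀² = 1/3.7337 − 21/81.4 = 0.267831 − 0.257985 = 0.009846.
Hence σ₀² = 1/0.009846 ≈ 101.6.

σ₀² = 101.6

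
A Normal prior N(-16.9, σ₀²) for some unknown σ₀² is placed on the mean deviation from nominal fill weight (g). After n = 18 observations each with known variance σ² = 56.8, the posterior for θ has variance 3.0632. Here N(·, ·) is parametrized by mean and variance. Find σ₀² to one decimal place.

Posterior precision equals prior precision plus data precision: 1/σ_n² = 1/σ₀² + n/σ².
So 1/σ₀² = 1/3.0632 − 18/56.8 = 0.326456 − 0.316901 = 0.009555.
Hence σ₀² = 1/0.009555 ≈ 104.7.

σ₀² = 104.7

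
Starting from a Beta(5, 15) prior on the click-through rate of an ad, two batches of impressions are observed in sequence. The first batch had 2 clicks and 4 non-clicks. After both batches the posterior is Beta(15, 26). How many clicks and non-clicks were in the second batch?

8 clicks and 7 non-clicks

Because Beta–binomial updating is additive in the counts, the combined data contributed (α_post−α_prior, β_post−β_prior) successes and failures.
Total across both batches: 15−5=10 clicks, 26−15=11 non-clicks.
Subtract the first batch: 10−2=8 clicks and 11−4=7 non-clicks.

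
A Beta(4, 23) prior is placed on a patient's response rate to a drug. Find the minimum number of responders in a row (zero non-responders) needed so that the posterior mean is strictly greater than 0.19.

k = 2

After k responders and 0 non-responders the posterior is Beta(4+k, 23), with mean (4+k)/(4+23+k).
Set (4+k)/(27+k) > 0.19 and solve: k > (0.19·27 − 4)/(1 − 0.19) = 1.395.
The smallest integer exceeding 1.395 is 2.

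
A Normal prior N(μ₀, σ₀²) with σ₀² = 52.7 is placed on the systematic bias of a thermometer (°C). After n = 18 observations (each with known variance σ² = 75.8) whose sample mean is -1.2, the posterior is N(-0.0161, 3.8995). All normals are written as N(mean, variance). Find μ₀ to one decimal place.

μ₀ = 14.8

The posterior mean is a precision-weighted average: μ_n = (τ₀μ₀ + τ_data·x̄)/(τ₀+τ_data), with τ₀=1/σ₀² and τ_data=n/σ².
Here τ₀ = 1/52.7 = 0.018975 and τ_data = 18/75.8 = 0.237467, so τ_n = 0.256442.
Rearranging for μ₀: μ₀ = (μ_n·τ_n − τ_data·x̄)/τ₀ = (-0.0161·0.256442 − 0.237467·-1.2) / 0.018975 = 0.280832/0.018975 ≈ 14.8.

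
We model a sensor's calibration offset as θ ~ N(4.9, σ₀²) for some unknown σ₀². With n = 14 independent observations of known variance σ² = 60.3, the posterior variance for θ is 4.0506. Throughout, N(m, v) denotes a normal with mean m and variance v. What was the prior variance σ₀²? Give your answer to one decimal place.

σ₀² = 68.0

For the Normal–Normal model with known σ², precisions add: τ_n = τ₀ + n/σ².
So 1/σ₀² = 1/4.0506 − 14/60.3 = 0.246877 − 0.232172 = 0.014705.
Hence σ₀² = 1/0.014705 ≈ 68.0.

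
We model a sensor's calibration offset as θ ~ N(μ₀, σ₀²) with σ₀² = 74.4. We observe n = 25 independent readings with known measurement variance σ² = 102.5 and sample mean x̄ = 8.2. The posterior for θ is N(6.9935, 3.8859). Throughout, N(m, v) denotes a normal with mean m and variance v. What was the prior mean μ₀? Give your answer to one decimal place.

The posterior mean is a precision-weighted average: μ_n = (τ₀μ₀ + τ_data·x̄)/(τ₀+τ_data), with τ₀=1/σ₀² and τ_data=n/σ².
Here τ₀ = 1/74.4 = 0.013441 and τ_data = 25/102.5 = 0.243902, so τ_n = 0.257343.
Rearranging for μ₀: μ₀ = (μ_n·τ_n − τ_data·x̄)/τ₀ = (6.9935·0.257343 − 0.243902·8.2) / 0.013441 = -0.200268/0.013441 ≈ -14.9.

μ₀ = -14.9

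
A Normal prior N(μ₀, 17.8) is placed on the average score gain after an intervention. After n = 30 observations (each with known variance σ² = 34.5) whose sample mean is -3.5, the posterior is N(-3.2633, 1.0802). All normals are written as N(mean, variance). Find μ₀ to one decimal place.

μ₀ = 0.4

With known observation variance, the Normal–Normal posterior has precision τ_n = τ₀ + n/σ² and mean μ_n = (τ₀μ₀ + (n/σ²)x̄)/τ_n.
Here τ₀ = 1/17.8 = 0.056180 and τ_data = 30/34.5 = 0.869565, so τ_n = 0.925745.
Rearranging for μ₀: μ₀ = (μ_n·τ_n − τ_data·x̄)/τ₀ = (-3.2633·0.925745 − 0.869565·-3.5) / 0.056180 = 0.022494/0.056180 ≈ 0.4.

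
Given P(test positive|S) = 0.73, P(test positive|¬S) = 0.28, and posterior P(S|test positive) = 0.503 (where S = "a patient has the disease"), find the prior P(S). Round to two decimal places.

In odds form, posterior odds = prior odds × likelihood ratio, so prior odds = posterior odds ÷ LR.
Posterior odds = 0.503/(1−0.503) = 1.0121. LR = 0.73/0.28 = 2.6071.
Prior odds = 1.0121/2.6071 = 0.3882, so P(S) = 0.3882/(1+0.3882) ≈ 0.28.

P(S) = 0.28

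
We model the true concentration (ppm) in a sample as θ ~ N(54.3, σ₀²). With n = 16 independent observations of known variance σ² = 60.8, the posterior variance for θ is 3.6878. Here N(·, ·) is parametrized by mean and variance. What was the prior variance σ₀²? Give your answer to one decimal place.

For the Normal–Normal model with known σ², precisions add: τ_n = τ₀ + n/σ².
So 1/σ₀² = 1/3.6878 − 16/60.8 = 0.271164 − 0.263158 = 0.008006.
Hence σ₀² = 1/0.008006 ≈ 124.9.

σ₀² = 124.9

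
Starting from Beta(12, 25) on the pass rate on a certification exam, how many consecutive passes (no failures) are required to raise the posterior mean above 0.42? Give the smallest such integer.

k = 7

After k passes and 0 failures the posterior is Beta(12+k, 25), with mean (12+k)/(12+25+k).
Set (12+k)/(37+k) > 0.42 and solve: k > (0.42·37 − 12)/(1 − 0.42) = 6.103.
The smallest integer exceeding 6.103 is 7.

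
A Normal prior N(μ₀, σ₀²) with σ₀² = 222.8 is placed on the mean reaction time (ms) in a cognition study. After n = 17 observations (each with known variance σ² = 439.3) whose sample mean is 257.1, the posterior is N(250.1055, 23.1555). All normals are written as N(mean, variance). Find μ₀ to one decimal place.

With known observation variance, the Normal–Normal posterior has precision τ_n = τ₀ + n/σ² and mean μ_n = (τ₀μ₀ + (n/σ²)x̄)/τ_n.
Here τ₀ = 1/222.8 = 0.004488 and τ_data = 17/439.3 = 0.038698, so τ_n = 0.043186.
Rearranging for μ₀: μ₀ = (μ_n·τ_n − τ_data·x̄)/τ₀ = (250.1055·0.043186 − 0.038698·257.1) / 0.004488 = 0.851800/0.004488 ≈ 189.8.

μ₀ = 189.8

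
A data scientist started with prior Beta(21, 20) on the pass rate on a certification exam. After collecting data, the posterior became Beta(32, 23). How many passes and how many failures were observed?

11 passes and 3 failures

A Beta(α, β) prior with s successes and f failures in binomial data gives a Beta(α+s, β+f) posterior.
So s = 32 − 21 = 11 and f = 23 − 20 = 3.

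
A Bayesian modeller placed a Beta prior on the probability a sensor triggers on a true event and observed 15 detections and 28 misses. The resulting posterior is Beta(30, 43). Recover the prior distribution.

A Beta(a, b) prior with s successes and f failures in binomial data gives a Beta(a+s, b+f) posterior.
Subtract the data counts: 30−15=15, 43−28=15.

Beta(15, 15)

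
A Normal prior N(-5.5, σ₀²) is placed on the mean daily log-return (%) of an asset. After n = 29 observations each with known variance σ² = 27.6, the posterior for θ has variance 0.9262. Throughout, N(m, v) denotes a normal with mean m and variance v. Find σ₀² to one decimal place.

σ₀² = 34.5

Posterior precision equals prior precision plus data precision: 1/σ_n² = 1/σ₀² + n/σ².
So 1/σ₀² = 1/0.9262 − 29/27.6 = 1.079680 − 1.050725 = 0.028955.
Hence σ₀² = 1/0.028955 ≈ 34.5.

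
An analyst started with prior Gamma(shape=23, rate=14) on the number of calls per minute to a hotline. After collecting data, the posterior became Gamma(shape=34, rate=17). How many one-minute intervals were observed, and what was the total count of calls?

n = 3 one-minute intervals with total 11 calls

Gamma–Poisson conjugacy: posterior shape = α + Σxᵢ, posterior rate = β + n.
Matching: Σxᵢ = 34 − 23 = 11 and n = 17 − 14 = 3.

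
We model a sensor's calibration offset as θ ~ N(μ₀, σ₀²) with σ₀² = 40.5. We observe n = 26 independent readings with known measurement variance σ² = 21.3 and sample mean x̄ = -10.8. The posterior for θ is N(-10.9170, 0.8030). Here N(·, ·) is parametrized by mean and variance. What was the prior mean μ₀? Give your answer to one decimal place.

With known observation variance, the Normal–Normal posterior has precision τ_n = τ₀ + n/σ² and mean μ_n = (τ₀μ₀ + (n/σ²)x̄)/τ_n.
Here τ₀ = 1/40.5 = 0.024691 and τ_data = 26/21.3 = 1.220657, so τ_n = 1.245348.
Rearranging for μ₀: μ₀ = (μ_n·τ_n − τ_data·x̄)/τ₀ = (-10.9170·1.245348 − 1.220657·-10.8) / 0.024691 = -0.412369/0.024691 ≈ -16.7.

μ₀ = -16.7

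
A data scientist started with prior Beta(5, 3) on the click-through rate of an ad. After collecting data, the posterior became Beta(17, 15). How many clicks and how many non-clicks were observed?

12 clicks and 12 non-clicks

Beta is conjugate to the binomial likelihood: posterior = Beta(α+s, β+f).
So s = 17 − 5 = 12 and f = 15 − 3 = 12.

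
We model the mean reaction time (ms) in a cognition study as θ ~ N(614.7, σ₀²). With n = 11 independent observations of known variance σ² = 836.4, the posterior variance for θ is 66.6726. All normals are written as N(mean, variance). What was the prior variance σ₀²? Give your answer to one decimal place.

For the Normal–Normal model with known σ², precisions add: τ_n = τ₀ + n/σ².
So 1/σ₀² = 1/66.6726 − 11/836.4 = 0.014999 − 0.013152 = 0.001847.
Hence σ₀² = 1/0.001847 ≈ 541.4.

σ₀² = 541.4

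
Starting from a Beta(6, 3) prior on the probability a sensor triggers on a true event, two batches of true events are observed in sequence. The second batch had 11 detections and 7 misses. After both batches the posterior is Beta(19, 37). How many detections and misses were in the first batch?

Sequential conjugate updates are equivalent to a single update on the pooled data, so total successes = posterior α − prior α and total failures = posterior β − prior β.
Total across both batches: 19−6=13 detections, 37−3=34 misses.
Subtract the second batch: 13−11=2 detections and 34−7=27 misses.

2 detections and 27 misses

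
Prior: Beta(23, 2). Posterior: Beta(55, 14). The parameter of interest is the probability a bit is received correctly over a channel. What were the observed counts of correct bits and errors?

Beta is conjugate to the binomial likelihood: posterior = Beta(α+s, β+f).
Match parameters: s=55−23=32, f=14−2=12.

32 correct bits and 12 errors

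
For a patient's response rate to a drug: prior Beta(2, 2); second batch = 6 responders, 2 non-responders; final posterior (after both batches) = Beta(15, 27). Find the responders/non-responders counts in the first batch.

7 responders and 23 non-responders

Because Beta–binomial updating is additive in the counts, the combined data contributed (α_post−α_prior, β_post−β_prior) successes and failures.
Total across both batches: 15−2=13 responders, 27−2=25 non-responders.
Subtract the second batch: 13−6=7 responders and 25−2=23 non-responders.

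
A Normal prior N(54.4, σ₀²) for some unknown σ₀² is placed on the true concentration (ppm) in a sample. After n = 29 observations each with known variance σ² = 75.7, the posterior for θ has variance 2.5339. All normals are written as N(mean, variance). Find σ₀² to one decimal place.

σ₀² = 86.5

Posterior precision equals prior precision plus data precision: 1/σ_n² = 1/σ₀² + n/σ².
So 1/σ₀² = 1/2.5339 − 29/75.7 = 0.394649 − 0.383091 = 0.011558.
Hence σ₀² = 1/0.011558 ≈ 86.5.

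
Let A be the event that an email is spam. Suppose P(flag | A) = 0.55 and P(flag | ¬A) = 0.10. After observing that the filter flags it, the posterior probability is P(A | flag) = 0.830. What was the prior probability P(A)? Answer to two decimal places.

P(A) = 0.47

Bayes' rule in odds form gives O(A|E) = O(A)·[P(E|A)/P(E|¬A)], hence O(A) = O(A|E)/LR.
Posterior odds = 0.830/(1−0.830) = 4.8824. LR = 0.55/0.10 = 5.5000.
Prior odds = 4.8824/5.5000 = 0.8877, so P(A) = 0.8877/(1+0.8877) ≈ 0.47.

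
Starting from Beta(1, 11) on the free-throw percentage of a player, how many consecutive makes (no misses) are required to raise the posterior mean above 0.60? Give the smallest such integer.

k = 16

After k makes and 0 misses the posterior is Beta(1+k, 11), with mean (1+k)/(1+11+k).
Set (1+k)/(12+k) > 0.60 and solve: k > (0.60·12 − 1)/(1 − 0.60) = 15.500.
The smallest integer exceeding 15.500 is 16, and checking k=16: (17)/(28) = 0.6071 > 0.60.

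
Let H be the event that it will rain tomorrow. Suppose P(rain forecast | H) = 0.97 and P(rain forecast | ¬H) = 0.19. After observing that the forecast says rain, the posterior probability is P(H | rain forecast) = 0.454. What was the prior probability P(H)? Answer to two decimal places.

P(H) = 0.14

In odds form, posterior odds = prior odds × likelihood ratio, so prior odds = posterior odds ÷ LR.
Posterior odds = 0.454/(1−0.454) = 0.8315. LR = 0.97/0.19 = 5.1053.
Prior odds = 0.8315/5.1053 = 0.1629, so P(H) = 0.1629/(1+0.1629) ≈ 0.14.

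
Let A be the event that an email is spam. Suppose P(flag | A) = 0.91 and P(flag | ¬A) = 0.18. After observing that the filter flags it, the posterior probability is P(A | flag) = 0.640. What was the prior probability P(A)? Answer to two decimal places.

P(A) = 0.26

Bayes' rule in odds form gives O(A|E) = O(A)·[P(E|A)/P(E|¬A)], hence O(A) = O(A|E)/LR.
Posterior odds = 0.640/(1−0.640) = 1.7778. LR = 0.91/0.18 = 5.0556.
Prior odds = 1.7778/5.0556 = 0.3516, so P(A) = 0.3516/(1+0.3516) ≈ 0.26.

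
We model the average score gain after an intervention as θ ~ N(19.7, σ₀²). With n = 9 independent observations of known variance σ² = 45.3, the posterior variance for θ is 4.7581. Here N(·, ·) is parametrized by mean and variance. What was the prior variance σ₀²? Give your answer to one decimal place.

For the Normal–Normal model with known σ², precisions add: τ_n = τ₀ + n/σ².
So 1/σ₀² = 1/4.7581 − 9/45.3 = 0.210168 − 0.198675 = 0.011493.
Hence σ₀² = 1/0.011493 ≈ 87.0.

σ₀² = 87.0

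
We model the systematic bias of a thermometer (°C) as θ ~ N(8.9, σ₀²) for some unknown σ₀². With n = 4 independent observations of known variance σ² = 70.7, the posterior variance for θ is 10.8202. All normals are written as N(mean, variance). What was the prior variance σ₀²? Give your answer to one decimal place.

σ₀² = 27.9

Posterior precision equals prior precision plus data precision: 1/σ_n² = 1/σ₀² + n/σ².
So 1/σ₀² = 1/10.8202 − 4/70.7 = 0.092420 − 0.056577 = 0.035843.
Hence σ₀² = 1/0.035843 ≈ 27.9.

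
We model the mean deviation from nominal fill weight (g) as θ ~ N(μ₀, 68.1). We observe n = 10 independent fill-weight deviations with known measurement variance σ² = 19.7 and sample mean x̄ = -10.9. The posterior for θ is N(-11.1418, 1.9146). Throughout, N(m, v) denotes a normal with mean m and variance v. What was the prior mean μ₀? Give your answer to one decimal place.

μ₀ = -19.5

The posterior mean is a precision-weighted average: μ_n = (τ₀μ₀ + τ_data·x̄)/(τ₀+τ_data), with τ₀=1/σ₀² and τ_data=n/σ².
Here τ₀ = 1/68.1 = 0.014684 and τ_data = 10/19.7 = 0.507614, so τ_n = 0.522298.
Rearranging for μ₀: μ₀ = (μ_n·τ_n − τ_data·x̄)/τ₀ = (-11.1418·0.522298 − 0.507614·-10.9) / 0.014684 = -0.286347/0.014684 ≈ -19.5.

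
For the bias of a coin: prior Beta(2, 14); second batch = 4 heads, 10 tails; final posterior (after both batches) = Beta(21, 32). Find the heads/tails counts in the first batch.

Because Beta–binomial updating is additive in the counts, the combined data contributed (α_post−α_prior, β_post−β_prior) successes and failures.
Total across both batches: 21−2=19 heads, 32−14=18 tails.
Subtract the second batch: 19−4=15 heads and 18−10=8 tails.

15 heads and 8 tails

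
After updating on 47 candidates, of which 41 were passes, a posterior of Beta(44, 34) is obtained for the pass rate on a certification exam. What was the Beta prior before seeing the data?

Beta(3, 28)

A Beta(a, b) prior with s successes and f failures in binomial data gives a Beta(a+s, b+f) posterior.
Subtract the data counts: 44−41=3, 34−6=28.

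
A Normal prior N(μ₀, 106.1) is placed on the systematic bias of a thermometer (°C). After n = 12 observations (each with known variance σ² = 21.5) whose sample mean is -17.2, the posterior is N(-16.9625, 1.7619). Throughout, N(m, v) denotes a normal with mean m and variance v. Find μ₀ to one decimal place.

μ₀ = -2.9

The posterior mean is a precision-weighted average: μ_n = (τ₀μ₀ + τ_data·x̄)/(τ₀+τ_data), with τ₀=1/σ₀² and τ_data=n/σ².
Here τ₀ = 1/106.1 = 0.009425 and τ_data = 12/21.5 = 0.558140, so τ_n = 0.567565.
Rearranging for μ₀: μ₀ = (μ_n·τ_n − τ_data·x̄)/τ₀ = (-16.9625·0.567565 − 0.558140·-17.2) / 0.009425 = -0.027313/0.009425 ≈ -2.9.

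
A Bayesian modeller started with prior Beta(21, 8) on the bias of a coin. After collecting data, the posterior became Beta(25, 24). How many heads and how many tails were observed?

Under Beta–binomial conjugacy the posterior parameters are (a+s, b+f).
Match parameters: s=25−21=4, f=24−8=16.

4 heads and 16 tails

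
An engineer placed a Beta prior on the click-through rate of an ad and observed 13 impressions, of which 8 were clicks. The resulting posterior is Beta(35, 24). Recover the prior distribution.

A Beta(α, β) prior with s successes and f failures in binomial data gives a Beta(α+s, β+f) posterior.
Subtract the data counts: 35−8=27, 24−5=19.

Beta(27, 19)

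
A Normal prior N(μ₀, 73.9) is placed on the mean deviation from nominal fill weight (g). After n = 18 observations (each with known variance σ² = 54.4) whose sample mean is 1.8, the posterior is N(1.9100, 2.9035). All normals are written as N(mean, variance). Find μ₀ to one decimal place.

With known observation variance, the Normal–Normal posterior has precision τ_n = τ₀ + n/σ² and mean μ_n = (τ₀μ₀ + (n/σ²)x̄)/τ_n.
Here τ₀ = 1/73.9 = 0.013532 and τ_data = 18/54.4 = 0.330882, so τ_n = 0.344414.
Rearranging for μ₀: μ₀ = (μ_n·τ_n − τ_data·x̄)/τ₀ = (1.9100·0.344414 − 0.330882·1.8) / 0.013532 = 0.062243/0.013532 ≈ 4.6.

μ₀ = 4.6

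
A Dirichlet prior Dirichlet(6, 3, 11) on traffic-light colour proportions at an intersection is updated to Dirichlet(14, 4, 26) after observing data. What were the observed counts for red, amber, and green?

counts (8, 1, 15)

For a Dirichlet(α) prior with multinomial counts c, the posterior is Dirichlet(α + c) componentwise.
Counts are posterior − prior componentwise: 14−6=8, 4−3=1, 26−11=15.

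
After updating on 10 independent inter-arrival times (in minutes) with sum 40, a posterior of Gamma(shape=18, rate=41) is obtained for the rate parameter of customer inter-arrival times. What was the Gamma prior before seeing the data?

Gamma(shape=8, rate=1)

For an exponential likelihood with a Gamma(α, β) prior on the rate, n observations with total T give posterior Gamma(α+n, β+T).
So α = 18 − 10 = 8 and β = 41 − 40 = 1.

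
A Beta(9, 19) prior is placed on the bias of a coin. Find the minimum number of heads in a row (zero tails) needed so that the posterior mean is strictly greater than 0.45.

k = 7

After k heads and 0 tails the posterior is Beta(9+k, 19), with mean (9+k)/(9+19+k).
Set (9+k)/(28+k) > 0.45 and solve: k > (0.45·28 − 9)/(1 − 0.45) = 6.545.
The smallest integer exceeding 6.545 is 7.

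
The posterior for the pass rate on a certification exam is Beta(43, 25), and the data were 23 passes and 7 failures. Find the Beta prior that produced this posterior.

Beta(20, 18)

A Beta(α, β) prior with s successes and f failures in binomial data gives a Beta(α+s, β+f) posterior.
So α = 43 − 23 = 20 and β = 25 − 7 = 18.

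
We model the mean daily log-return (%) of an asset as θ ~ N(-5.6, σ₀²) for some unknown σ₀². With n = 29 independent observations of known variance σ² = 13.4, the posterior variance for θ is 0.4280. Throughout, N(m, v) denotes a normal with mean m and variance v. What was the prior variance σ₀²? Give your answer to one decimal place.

For the Normal–Normal model with known σ², precisions add: τ_n = τ₀ + n/σ².
So 1/σ₀² = 1/0.4280 − 29/13.4 = 2.336449 − 2.164179 = 0.172270.
Hence σ₀² = 1/0.172270 ≈ 5.8.

σ₀² = 5.8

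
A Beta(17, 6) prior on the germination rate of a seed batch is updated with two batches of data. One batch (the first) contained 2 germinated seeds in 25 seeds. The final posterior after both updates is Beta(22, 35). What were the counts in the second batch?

Sequential conjugate updates are equivalent to a single update on the pooled data, so total successes = posterior α − prior α and total failures = posterior β − prior β.
Total across both batches: 22−17=5 germinated seeds, 35−6=29 non-germinating seeds.
Subtract the first batch: 5−2=3 germinated seeds and 29−23=6 non-germinating seeds.

3 germinated seeds and 6 non-germinating seeds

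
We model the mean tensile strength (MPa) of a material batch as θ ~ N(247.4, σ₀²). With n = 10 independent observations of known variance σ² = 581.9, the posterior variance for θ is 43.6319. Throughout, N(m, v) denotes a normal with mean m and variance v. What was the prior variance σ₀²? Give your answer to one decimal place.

For the Normal–Normal model with known σ², precisions add: τ_n = τ₀ + n/σ².
So 1/σ₀² = 1/43.6319 − 10/581.9 = 0.022919 − 0.017185 = 0.005734.
Hence σ₀² = 1/0.005734 ≈ 174.4.

σ₀² = 174.4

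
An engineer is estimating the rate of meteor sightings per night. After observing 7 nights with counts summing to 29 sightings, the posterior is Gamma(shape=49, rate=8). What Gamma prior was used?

A Gamma(α, β) prior (rate parametrization) on a Poisson rate with n observations summing to S gives posterior Gamma(α+S, β+n).
So α = 49 − 29 = 20 and β = 8 − 7 = 1.

Gamma(shape=20, rate=1)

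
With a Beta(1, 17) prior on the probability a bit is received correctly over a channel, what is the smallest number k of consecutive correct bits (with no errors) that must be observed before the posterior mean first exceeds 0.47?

k = 15

After k correct bits and 0 errors the posterior is Beta(1+k, 17), with mean (1+k)/(1+17+k).
Set (1+k)/(18+k) > 0.47 and solve: k > (0.47·18 − 1)/(1 − 0.47) = 14.075.
The smallest integer exceeding 14.075 is 15.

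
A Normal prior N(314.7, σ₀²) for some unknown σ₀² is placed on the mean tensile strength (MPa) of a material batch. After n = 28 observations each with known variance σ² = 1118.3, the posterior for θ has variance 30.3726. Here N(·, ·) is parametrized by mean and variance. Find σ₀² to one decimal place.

σ₀² = 126.8

Posterior precision equals prior precision plus data precision: 1/σ_n² = 1/σ₀² + n/σ².
So 1/σ₀² = 1/30.3726 − 28/1118.3 = 0.032924 − 0.025038 = 0.007886.
Hence σ₀² = 1/0.007886 ≈ 126.8.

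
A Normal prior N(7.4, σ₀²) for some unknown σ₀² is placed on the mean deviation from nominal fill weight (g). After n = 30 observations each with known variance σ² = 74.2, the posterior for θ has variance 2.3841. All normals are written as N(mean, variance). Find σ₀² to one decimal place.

Posterior precision equals prior precision plus data precision: 1/σ_n² = 1/σ₀² + n/σ².
So 1/σ₀² = 1/2.3841 − 30/74.2 = 0.419445 − 0.404313 = 0.015132.
Hence σ₀² = 1/0.015132 ≈ 66.1.

σ₀² = 66.1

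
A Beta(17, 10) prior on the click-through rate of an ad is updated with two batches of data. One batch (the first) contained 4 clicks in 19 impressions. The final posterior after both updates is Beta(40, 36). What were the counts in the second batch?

Because Beta–binomial updating is additive in the counts, the combined data contributed (α_post−α_prior, β_post−β_prior) successes and failures.
Total across both batches: 40−17=23 clicks, 36−10=26 non-clicks.
Subtract the first batch: 23−4=19 clicks and 26−15=11 non-clicks.

19 clicks and 11 non-clicks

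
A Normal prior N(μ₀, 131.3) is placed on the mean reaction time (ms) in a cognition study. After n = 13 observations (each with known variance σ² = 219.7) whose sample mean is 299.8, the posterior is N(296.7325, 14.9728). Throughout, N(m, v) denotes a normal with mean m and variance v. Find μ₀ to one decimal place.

The posterior mean is a precision-weighted average: μ_n = (τ₀μ₀ + τ_data·x̄)/(τ₀+τ_data), with τ₀=1/σ₀² and τ_data=n/σ².
Here τ₀ = 1/131.3 = 0.007616 and τ_data = 13/219.7 = 0.059172, so τ_n = 0.066788.
Rearranging for μ₀: μ₀ = (μ_n·τ_n − τ_data·x̄)/τ₀ = (296.7325·0.066788 − 0.059172·299.8) / 0.007616 = 2.078405/0.007616 ≈ 272.9.

μ₀ = 272.9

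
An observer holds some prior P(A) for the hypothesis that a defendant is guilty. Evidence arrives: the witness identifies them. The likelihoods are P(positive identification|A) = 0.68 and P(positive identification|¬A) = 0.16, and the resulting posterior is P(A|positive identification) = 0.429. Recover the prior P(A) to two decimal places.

In odds form, posterior odds = prior odds × likelihood ratio, so prior odds = posterior odds ÷ LR.
Posterior odds = 0.429/(1−0.429) = 0.7513. LR = 0.68/0.16 = 4.2500.
Prior odds = 0.7513/4.2500 = 0.1768, so P(A) = 0.1768/(1+0.1768) ≈ 0.15.

P(A) = 0.15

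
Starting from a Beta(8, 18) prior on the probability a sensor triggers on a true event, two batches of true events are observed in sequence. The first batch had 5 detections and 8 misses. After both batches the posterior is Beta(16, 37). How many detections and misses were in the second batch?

Because Beta–binomial updating is additive in the counts, the combined data contributed (α_post−α_prior, β_post−β_prior) successes and failures.
Total across both batches: 16−8=8 detections, 37−18=19 misses.
Subtract the first batch: 8−5=3 detections and 19−8=11 misses.

3 detections and 11 misses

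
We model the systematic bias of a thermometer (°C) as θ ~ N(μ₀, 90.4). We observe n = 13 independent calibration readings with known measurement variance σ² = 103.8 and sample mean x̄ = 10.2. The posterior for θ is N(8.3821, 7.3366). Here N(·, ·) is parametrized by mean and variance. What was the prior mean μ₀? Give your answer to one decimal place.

μ₀ = -12.2

The posterior mean is a precision-weighted average: μ_n = (τ₀μ₀ + τ_data·x̄)/(τ₀+τ_data), with τ₀=1/σ₀² and τ_data=n/σ².
Here τ₀ = 1/90.4 = 0.011062 and τ_data = 13/103.8 = 0.125241, so τ_n = 0.136303.
Rearranging for μ₀: μ₀ = (μ_n·τ_n − τ_data·x̄)/τ₀ = (8.3821·0.136303 − 0.125241·10.2) / 0.011062 = -0.134953/0.011062 ≈ -12.2.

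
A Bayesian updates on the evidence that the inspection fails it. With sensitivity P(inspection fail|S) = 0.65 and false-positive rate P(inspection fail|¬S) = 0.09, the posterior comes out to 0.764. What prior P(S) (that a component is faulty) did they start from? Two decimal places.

In odds form, posterior odds = prior odds × likelihood ratio, so prior odds = posterior odds ÷ LR.
Posterior odds = 0.764/(1−0.764) = 3.2373. LR = 0.65/0.09 = 7.2222.
Prior odds = 3.2373/7.2222 = 0.4482, so P(S) = 0.4482/(1+0.4482) ≈ 0.31.

P(S) = 0.31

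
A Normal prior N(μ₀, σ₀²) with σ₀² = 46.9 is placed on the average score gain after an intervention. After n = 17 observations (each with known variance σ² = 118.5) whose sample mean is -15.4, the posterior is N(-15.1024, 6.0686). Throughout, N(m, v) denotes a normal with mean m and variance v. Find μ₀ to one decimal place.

With known observation variance, the Normal–Normal posterior has precision τ_n = τ₀ + n/σ² and mean μ_n = (τ₀μ₀ + (n/σ²)x̄)/τ_n.
Here τ₀ = 1/46.9 = 0.021322 and τ_data = 17/118.5 = 0.143460, so τ_n = 0.164782.
Rearranging for μ₀: μ₀ = (μ_n·τ_n − τ_data·x̄)/τ₀ = (-15.1024·0.164782 − 0.143460·-15.4) / 0.021322 = -0.279320/0.021322 ≈ -13.1.

μ₀ = -13.1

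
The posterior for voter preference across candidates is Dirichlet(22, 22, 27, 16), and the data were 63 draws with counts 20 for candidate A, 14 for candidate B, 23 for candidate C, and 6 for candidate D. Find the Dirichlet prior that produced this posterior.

For a Dirichlet(α) prior with multinomial counts c, the posterior is Dirichlet(α + c) componentwise.
Subtract each count from the matching posterior parameter: 22−20=2, 22−14=8, 27−23=4, 16−6=10.

Dirichlet(2, 8, 4, 10)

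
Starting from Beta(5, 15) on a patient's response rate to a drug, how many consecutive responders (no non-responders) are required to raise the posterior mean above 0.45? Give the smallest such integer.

After k responders and 0 non-responders the posterior is Beta(5+k, 15), with mean (5+k)/(5+15+k).
Set (5+k)/(20+k) > 0.45 and solve: k > (0.45·20 − 5)/(1 − 0.45) = 7.273.
The smallest integer exceeding 7.273 is 8, and checking k=8: (13)/(28) = 0.4643 > 0.45.

k = 8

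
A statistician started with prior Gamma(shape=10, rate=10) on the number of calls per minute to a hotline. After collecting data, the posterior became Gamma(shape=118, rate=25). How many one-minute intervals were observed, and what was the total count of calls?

Gamma–Poisson conjugacy: posterior shape = α + Σxᵢ, posterior rate = β + n.
Matching: Σxᵢ = 118 − 10 = 108 and n = 25 − 10 = 15.

n = 15 one-minute intervals with total 108 calls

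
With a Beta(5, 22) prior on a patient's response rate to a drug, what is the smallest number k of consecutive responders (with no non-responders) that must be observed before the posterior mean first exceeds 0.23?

After k responders and 0 non-responders the posterior is Beta(5+k, 22), with mean (5+k)/(5+22+k).
Set (5+k)/(27+k) > 0.23 and solve: k > (0.23·27 − 5)/(1 − 0.23) = 1.571.
The smallest integer exceeding 1.571 is 2.

k = 2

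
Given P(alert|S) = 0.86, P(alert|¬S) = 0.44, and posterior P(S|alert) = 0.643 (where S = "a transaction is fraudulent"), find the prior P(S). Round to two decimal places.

Bayes' rule in odds form gives O(S|E) = O(S)·[P(E|S)/P(E|¬S)], hence O(S) = O(S|E)/LR.
Posterior odds = 0.643/(1−0.643) = 1.8011. LR = 0.86/0.44 = 1.9545.
Prior odds = 1.8011/1.9545 = 0.9215, so P(S) = 0.9215/(1+0.9215) ≈ 0.48.

P(S) = 0.48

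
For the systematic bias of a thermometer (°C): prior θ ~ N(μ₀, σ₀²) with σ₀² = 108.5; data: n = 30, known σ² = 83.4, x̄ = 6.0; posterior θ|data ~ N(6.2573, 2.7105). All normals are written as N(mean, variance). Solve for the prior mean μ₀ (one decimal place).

μ₀ = 16.3

The posterior mean is a precision-weighted average: μ_n = (τ₀μ₀ + τ_data·x̄)/(τ₀+τ_data), with τ₀=1/σ₀² and τ_data=n/σ².
Here τ₀ = 1/108.5 = 0.009217 and τ_data = 30/83.4 = 0.359712, so τ_n = 0.368929.
Rearranging for μ₀: μ₀ = (μ_n·τ_n − τ_data·x̄)/τ₀ = (6.2573·0.368929 − 0.359712·6.0) / 0.009217 = 0.150227/0.009217 ≈ 16.3.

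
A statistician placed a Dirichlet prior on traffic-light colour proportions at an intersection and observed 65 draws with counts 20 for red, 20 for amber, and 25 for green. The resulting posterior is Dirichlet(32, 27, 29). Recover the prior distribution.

Dirichlet(12, 7, 4)

For a Dirichlet(α) prior with multinomial counts c, the posterior is Dirichlet(α + c) componentwise.
Subtract each count from the matching posterior parameter: 32−20=12, 27−20=7, 29−25=4.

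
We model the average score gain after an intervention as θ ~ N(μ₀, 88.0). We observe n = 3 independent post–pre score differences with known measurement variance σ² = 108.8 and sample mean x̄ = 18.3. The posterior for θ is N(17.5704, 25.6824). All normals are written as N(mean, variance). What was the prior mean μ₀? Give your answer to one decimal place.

With known observation variance, the Normal–Normal posterior has precision τ_n = τ₀ + n/σ² and mean μ_n = (τ₀μ₀ + (n/σ²)x̄)/τ_n.
Here τ₀ = 1/88.0 = 0.011364 and τ_data = 3/108.8 = 0.027574, so τ_n = 0.038938.
Rearranging for μ₀: μ₀ = (μ_n·τ_n − τ_data·x̄)/τ₀ = (17.5704·0.038938 − 0.027574·18.3) / 0.011364 = 0.179552/0.011364 ≈ 15.8.

μ₀ = 15.8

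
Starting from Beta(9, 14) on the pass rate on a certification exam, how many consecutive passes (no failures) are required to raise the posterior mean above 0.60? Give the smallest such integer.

k = 13

After k passes and 0 failures the posterior is Beta(9+k, 14), with mean (9+k)/(9+14+k).
Set (9+k)/(23+k) > 0.60 and solve: k > (0.60·23 − 9)/(1 − 0.60) = 12.000.
The smallest integer exceeding 12.000 is 13, and checking k=13: (22)/(36) = 0.6111 > 0.60.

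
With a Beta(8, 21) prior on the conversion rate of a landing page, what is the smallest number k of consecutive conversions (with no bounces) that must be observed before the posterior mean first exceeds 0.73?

After k conversions and 0 bounces the posterior is Beta(8+k, 21), with mean (8+k)/(8+21+k).
Set (8+k)/(29+k) > 0.73 and solve: k > (0.73·29 − 8)/(1 − 0.73) = 48.778.
The smallest integer exceeding 48.778 is 49, and checking k=49: (57)/(78) = 0.7308 > 0.73.

k = 49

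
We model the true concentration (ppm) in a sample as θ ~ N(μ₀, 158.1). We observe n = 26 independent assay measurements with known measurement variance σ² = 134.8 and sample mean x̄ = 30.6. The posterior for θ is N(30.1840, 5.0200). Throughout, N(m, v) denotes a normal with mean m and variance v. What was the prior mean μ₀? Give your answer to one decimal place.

μ₀ = 17.5

The posterior mean is a precision-weighted average: μ_n = (τ₀μ₀ + τ_data·x̄)/(τ₀+τ_data), with τ₀=1/σ₀² and τ_data=n/σ².
Here τ₀ = 1/158.1 = 0.006325 and τ_data = 26/134.8 = 0.192878, so τ_n = 0.199203.
Rearranging for μ₀: μ₀ = (μ_n·τ_n − τ_data·x̄)/τ₀ = (30.1840·0.199203 − 0.192878·30.6) / 0.006325 = 0.110677/0.006325 ≈ 17.5.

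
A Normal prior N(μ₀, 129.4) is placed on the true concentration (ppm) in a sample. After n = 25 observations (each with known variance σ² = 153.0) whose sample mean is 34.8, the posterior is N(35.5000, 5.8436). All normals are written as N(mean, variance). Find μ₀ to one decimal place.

With known observation variance, the Normal–Normal posterior has precision τ_n = τ₀ + n/σ² and mean μ_n = (τ₀μ₀ + (n/σ²)x̄)/τ_n.
Here τ₀ = 1/129.4 = 0.007728 and τ_data = 25/153.0 = 0.163399, so τ_n = 0.171127.
Rearranging for μ₀: μ₀ = (μ_n·τ_n − τ_data·x̄)/τ₀ = (35.5000·0.171127 − 0.163399·34.8) / 0.007728 = 0.388723/0.007728 ≈ 50.3.

μ₀ = 50.3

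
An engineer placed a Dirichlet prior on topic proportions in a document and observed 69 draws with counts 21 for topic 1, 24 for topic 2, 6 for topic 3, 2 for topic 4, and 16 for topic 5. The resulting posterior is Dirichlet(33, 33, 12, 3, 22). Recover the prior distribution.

For a Dirichlet(α) prior with multinomial counts c, the posterior is Dirichlet(α + c) componentwise.
Subtract each count from the matching posterior parameter: 33−21=12, 33−24=9, 12−6=6, 3−2=1, 22−16=6.

Dirichlet(12, 9, 6, 1, 6)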